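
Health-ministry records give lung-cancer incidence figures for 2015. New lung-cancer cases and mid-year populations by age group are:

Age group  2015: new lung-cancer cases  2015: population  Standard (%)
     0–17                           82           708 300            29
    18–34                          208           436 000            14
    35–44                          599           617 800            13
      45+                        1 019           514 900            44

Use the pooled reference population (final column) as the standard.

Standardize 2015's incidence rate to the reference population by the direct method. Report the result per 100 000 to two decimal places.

109.72

Age-specific rates per 100 000 for 2015: 11.58, 47.71, 96.96, 197.90.
Standard weights: 0.29, 0.14, 0.13, 0.44.
Standardized rate: 0.2900×11.58 + 0.1400×47.71 + 0.1300×96.96 + 0.4400×197.90 = 109.7177 per 100 000.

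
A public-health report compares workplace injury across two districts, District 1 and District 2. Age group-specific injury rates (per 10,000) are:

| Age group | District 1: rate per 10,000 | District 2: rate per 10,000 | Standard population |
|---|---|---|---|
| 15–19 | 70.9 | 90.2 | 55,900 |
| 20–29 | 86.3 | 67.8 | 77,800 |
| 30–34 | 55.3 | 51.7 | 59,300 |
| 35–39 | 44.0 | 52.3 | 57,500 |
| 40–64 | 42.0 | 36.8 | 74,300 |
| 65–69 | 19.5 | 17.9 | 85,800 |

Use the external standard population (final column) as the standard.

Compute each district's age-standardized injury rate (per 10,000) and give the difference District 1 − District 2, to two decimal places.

1.51

Standard total = 410,600; weights = 0.1361, 0.1895, 0.1444, 0.1400, 0.1810, 0.2090.
District 1: 0.1361×70.9 + 0.1895×86.3 + 0.1444×55.3 + 0.1400×44.0 + 0.1810×42.0 + 0.2090×19.5 = 51.8277 per 10,000.
District 2: 0.1361×90.2 + 0.1895×67.8 + 0.1444×51.7 + 0.1400×52.3 + 0.1810×36.8 + 0.2090×17.9 = 50.3170 per 10,000.
Difference = 51.8277 − 50.3170 = 1.5107.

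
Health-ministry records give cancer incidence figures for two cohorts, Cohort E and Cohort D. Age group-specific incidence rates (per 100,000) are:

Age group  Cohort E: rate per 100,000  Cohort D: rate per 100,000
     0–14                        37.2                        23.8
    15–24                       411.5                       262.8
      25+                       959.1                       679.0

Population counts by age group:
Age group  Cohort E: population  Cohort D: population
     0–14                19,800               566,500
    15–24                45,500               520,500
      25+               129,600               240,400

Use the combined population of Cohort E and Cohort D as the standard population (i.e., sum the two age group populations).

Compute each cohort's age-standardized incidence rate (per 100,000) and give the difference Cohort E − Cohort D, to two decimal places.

128.53

Combined standard total = 1,522,300; weights = 0.3851, 0.3718, 0.2431.
Cohort E: 0.3851×37.2 + 0.3718×411.5 + 0.2431×959.1 = 400.4377 per 100,000.
Cohort D: 0.3851×23.8 + 0.3718×262.8 + 0.2431×679.0 = 271.9101 per 100,000.
Difference = 400.4377 − 271.9101 = 128.5276.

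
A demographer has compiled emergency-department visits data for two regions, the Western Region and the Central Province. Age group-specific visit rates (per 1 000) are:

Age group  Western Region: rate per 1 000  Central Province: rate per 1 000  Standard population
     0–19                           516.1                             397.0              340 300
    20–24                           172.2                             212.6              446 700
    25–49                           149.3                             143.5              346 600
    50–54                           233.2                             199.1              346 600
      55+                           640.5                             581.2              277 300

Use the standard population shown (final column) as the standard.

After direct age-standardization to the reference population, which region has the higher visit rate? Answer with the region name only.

Western Region

Standard total = 1 757 500; weights = 0.1936, 0.2542, 0.1972, 0.1972, 0.1578.
The Western Region: 0.1936×516.1 + 0.2542×172.2 + 0.1972×149.3 + 0.1972×233.2 + 0.1578×640.5 = 320.1910 per 1 000.
The Central Province: 0.1936×397.0 + 0.2542×212.6 + 0.1972×143.5 + 0.1972×199.1 + 0.1578×581.2 = 290.1732 per 1 000.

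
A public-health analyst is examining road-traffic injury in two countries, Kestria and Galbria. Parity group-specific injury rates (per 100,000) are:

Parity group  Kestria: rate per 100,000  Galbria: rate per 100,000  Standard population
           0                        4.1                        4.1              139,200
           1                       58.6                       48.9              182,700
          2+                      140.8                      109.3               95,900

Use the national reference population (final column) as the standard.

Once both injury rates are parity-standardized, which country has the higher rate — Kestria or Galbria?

Standard total = 417,800; weights = 0.3332, 0.4373, 0.2295.
Kestria: 0.3332×4.1 + 0.4373×58.6 + 0.2295×140.8 = 59.3099 per 100,000.
Galbria: 0.3332×4.1 + 0.4373×48.9 + 0.2295×109.3 = 47.8378 per 100,000.

Kestria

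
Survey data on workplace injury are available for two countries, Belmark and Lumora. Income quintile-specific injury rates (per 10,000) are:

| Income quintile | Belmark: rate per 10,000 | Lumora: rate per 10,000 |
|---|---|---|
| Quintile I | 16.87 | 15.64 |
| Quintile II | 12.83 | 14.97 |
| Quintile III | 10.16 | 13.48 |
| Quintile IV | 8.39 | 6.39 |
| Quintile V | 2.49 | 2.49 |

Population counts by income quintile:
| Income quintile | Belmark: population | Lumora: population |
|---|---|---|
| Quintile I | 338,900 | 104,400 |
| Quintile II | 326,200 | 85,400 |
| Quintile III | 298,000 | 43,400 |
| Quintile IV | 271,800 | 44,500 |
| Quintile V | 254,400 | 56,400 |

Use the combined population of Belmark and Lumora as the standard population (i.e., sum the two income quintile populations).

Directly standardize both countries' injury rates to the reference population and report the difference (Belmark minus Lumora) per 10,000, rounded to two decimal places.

-0.46

Combined standard total = 1,823,400; weights = 0.2431, 0.2257, 0.1872, 0.1735, 0.1705.
Belmark: 0.2431×16.87 + 0.2257×12.83 + 0.1872×10.16 + 0.1735×8.39 + 0.1705×2.49 = 10.7796 per 10,000.
Lumora: 0.2431×15.64 + 0.2257×14.97 + 0.1872×13.48 + 0.1735×6.39 + 0.1705×2.49 = 11.2383 per 10,000.
Difference = 10.7796 − 11.2383 = -0.4587.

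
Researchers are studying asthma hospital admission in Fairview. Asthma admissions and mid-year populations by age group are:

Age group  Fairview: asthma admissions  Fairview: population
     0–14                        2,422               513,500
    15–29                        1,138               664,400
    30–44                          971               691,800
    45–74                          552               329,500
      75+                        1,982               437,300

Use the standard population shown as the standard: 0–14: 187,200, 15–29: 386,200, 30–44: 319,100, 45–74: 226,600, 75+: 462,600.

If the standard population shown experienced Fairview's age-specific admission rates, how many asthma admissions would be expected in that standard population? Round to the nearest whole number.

Age-specific rates per 10,000 for Fairview: 47.17, 17.13, 14.04, 16.75, 45.32.
Expected asthma admissions = Σ (standard pop × age-specific rate ÷ 10,000)
= 187,200×47.17/10,000 + 386,200×17.13/10,000 + 319,100×14.04/10,000 + 226,600×16.75/10,000 + 462,600×45.32/10,000
= 882.96 + 661.49 + 447.88 + 379.62 + 2096.67 = 4468.62.

4469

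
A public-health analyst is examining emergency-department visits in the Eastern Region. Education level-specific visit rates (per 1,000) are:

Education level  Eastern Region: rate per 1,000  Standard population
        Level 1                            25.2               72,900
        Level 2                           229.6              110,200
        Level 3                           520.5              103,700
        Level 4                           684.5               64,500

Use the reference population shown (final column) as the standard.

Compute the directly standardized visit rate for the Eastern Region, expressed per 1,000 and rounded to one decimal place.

Standard total = 351,300; weights = 0.2075, 0.3137, 0.2952, 0.1836.
Standardized rate: 0.2075×25.2 + 0.3137×229.6 + 0.2952×520.5 + 0.1836×684.5 = 356.5759 per 1,000.

356.6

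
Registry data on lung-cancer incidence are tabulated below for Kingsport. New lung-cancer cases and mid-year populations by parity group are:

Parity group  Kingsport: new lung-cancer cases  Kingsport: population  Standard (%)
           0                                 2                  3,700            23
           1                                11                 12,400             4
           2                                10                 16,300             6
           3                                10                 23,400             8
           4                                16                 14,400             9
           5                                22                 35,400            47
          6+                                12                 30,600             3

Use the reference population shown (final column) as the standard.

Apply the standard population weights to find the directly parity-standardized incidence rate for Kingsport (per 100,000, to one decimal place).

Parity-specific rates per 100,000 for Kingsport: 54.05, 88.71, 61.35, 42.74, 111.11, 62.15, 39.22.
Standard weights: 0.23, 0.04, 0.06, 0.08, 0.09, 0.47, 0.03.
Standardized rate: 0.2300×54.05 + 0.0400×88.71 + 0.0600×61.35 + 0.0800×42.74 + 0.0900×111.11 + 0.4700×62.15 + 0.0300×39.22 = 63.4661 per 100,000.

63.5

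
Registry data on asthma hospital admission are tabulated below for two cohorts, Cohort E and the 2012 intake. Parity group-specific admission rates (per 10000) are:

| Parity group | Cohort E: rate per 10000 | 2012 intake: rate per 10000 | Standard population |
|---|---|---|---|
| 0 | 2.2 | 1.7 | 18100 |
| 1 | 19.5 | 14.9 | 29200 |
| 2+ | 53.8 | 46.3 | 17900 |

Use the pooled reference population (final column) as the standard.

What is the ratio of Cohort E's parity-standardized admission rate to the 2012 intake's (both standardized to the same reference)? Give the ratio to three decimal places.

Standard total = 65200; weights = 0.2776, 0.4479, 0.2745.
Cohort E: 0.2776×2.2 + 0.4479×19.5 + 0.2745×53.8 = 24.1141 per 10000.
The 2012 intake: 0.2776×1.7 + 0.4479×14.9 + 0.2745×46.3 = 19.8561 per 10000.
Ratio = 24.1141 ÷ 19.8561 = 1.21444.

1.214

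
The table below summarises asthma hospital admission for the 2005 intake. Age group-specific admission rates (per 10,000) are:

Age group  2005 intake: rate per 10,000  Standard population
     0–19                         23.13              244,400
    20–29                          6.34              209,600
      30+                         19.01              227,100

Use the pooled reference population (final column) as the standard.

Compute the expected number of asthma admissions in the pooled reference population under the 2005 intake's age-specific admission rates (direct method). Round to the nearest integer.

1130

Expected asthma admissions = Σ (standard pop × age-specific rate ÷ 10,000)
= 244,400×23.13/10,000 + 209,600×6.34/10,000 + 227,100×19.01/10,000
= 565.30 + 132.89 + 431.72 = 1129.90.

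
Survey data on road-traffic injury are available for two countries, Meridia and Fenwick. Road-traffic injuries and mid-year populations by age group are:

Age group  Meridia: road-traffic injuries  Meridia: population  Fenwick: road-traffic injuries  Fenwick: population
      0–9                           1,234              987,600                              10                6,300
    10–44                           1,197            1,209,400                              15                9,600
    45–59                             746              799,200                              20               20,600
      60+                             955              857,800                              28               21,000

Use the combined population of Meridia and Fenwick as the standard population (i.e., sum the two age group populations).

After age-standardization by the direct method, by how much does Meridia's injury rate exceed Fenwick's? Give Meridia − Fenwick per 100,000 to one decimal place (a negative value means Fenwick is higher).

Age-specific rates per 100,000 for Meridia: 124.95, 98.97, 93.34, 111.33.
For Fenwick: 158.73, 156.25, 97.09, 133.33.
Combined standard total = 3,911,500; weights = 0.2541, 0.3116, 0.2096, 0.2247.
Meridia: 0.2541×124.95 + 0.3116×98.97 + 0.2096×93.34 + 0.2247×111.33 = 107.1707 per 100,000.
Fenwick: 0.2541×158.73 + 0.3116×156.25 + 0.2096×97.09 + 0.2247×133.33 = 139.3318 per 100,000.
Difference = 107.1707 − 139.3318 = -32.1611.

-32.2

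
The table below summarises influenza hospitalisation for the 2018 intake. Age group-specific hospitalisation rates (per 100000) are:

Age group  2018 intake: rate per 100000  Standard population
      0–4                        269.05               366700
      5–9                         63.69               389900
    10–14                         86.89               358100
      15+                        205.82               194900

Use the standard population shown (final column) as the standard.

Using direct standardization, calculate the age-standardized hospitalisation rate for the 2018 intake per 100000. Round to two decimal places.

148.69

Standard total = 1309600; weights = 0.2800, 0.2977, 0.2734, 0.1488.
Standardized rate: 0.2800×269.05 + 0.2977×63.69 + 0.2734×86.89 + 0.1488×205.82 = 148.6889 per 100000.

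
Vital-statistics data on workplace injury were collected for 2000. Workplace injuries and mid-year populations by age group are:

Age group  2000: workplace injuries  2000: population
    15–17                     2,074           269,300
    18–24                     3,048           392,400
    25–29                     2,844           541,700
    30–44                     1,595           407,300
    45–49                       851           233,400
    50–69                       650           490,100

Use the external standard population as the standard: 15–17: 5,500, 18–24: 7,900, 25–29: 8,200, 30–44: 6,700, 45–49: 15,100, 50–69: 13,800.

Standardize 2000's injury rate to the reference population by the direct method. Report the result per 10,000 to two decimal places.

43.07

Age-specific rates per 10,000 for 2000: 77.01, 77.68, 52.50, 39.16, 36.46, 13.26.
Standard total = 57,200; weights = 0.0962, 0.1381, 0.1434, 0.1171, 0.2640, 0.2413.
Standardized rate: 0.0962×77.01 + 0.1381×77.68 + 0.1434×52.50 + 0.1171×39.16 + 0.2640×36.46 + 0.2413×13.26 = 43.0715 per 10,000.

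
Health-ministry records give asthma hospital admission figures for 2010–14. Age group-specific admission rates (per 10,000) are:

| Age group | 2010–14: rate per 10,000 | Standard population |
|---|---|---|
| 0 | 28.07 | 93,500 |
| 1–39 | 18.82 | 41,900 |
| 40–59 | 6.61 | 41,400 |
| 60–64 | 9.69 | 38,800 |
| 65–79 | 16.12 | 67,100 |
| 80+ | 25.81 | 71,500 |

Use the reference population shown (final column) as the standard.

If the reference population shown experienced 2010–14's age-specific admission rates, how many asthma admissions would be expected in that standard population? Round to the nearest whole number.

699

Expected asthma admissions = Σ (standard pop × age-specific rate ÷ 10,000)
= 93,500×28.07/10,000 + 41,900×18.82/10,000 + 41,400×6.61/10,000 + 38,800×9.69/10,000 + 67,100×16.12/10,000 + 71,500×25.81/10,000
= 262.45 + 78.86 + 27.37 + 37.60 + 108.17 + 184.54 = 698.98.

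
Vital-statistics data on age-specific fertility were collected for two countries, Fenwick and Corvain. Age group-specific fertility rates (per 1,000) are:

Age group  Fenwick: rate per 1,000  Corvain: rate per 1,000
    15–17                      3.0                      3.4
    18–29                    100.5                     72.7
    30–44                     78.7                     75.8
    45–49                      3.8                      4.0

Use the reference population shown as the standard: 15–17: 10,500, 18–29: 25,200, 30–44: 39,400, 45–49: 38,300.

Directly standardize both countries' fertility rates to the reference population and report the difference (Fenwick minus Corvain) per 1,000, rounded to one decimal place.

7.1

Standard total = 113,400; weights = 0.0926, 0.2222, 0.3474, 0.3377.
Fenwick: 0.0926×3.0 + 0.2222×100.5 + 0.3474×78.7 + 0.3377×3.8 = 51.2383 per 1,000.
Corvain: 0.0926×3.4 + 0.2222×72.7 + 0.3474×75.8 + 0.3377×4.0 = 44.1575 per 1,000.
Difference = 51.2383 − 44.1575 = 7.0808.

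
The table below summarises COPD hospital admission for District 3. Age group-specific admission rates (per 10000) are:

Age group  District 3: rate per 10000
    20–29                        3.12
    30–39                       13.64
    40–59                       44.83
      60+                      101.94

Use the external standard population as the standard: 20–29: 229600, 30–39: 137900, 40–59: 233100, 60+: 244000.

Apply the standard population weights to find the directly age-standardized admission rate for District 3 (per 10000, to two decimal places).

44.90

Standard total = 844600; weights = 0.2718, 0.1633, 0.2760, 0.2889.
Standardized rate: 0.2718×3.12 + 0.1633×13.64 + 0.2760×44.83 + 0.2889×101.94 = 44.8976 per 10000.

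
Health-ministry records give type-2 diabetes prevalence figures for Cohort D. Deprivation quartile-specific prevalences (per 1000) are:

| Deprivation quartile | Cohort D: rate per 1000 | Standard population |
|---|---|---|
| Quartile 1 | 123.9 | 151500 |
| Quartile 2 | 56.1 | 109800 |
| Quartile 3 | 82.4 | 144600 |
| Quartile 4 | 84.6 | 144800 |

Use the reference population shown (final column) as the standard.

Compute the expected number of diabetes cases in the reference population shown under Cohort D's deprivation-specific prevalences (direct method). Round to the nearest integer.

49096

Expected diabetes cases = Σ (standard pop × deprivation-specific rate ÷ 1000)
= 151500×123.9/1000 + 109800×56.1/1000 + 144600×82.4/1000 + 144800×84.6/1000
= 18770.85 + 6159.78 + 11915.04 + 12250.08 = 49095.75.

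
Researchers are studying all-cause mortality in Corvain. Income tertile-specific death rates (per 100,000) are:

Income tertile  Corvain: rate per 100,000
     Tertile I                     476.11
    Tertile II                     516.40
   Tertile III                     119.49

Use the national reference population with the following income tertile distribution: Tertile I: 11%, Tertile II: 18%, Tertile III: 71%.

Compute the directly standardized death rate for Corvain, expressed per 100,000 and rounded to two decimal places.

Standard weights: 0.11, 0.18, 0.71.
Standardized rate: 0.1100×476.11 + 0.1800×516.40 + 0.7100×119.49 = 230.1620 per 100,000.

230.16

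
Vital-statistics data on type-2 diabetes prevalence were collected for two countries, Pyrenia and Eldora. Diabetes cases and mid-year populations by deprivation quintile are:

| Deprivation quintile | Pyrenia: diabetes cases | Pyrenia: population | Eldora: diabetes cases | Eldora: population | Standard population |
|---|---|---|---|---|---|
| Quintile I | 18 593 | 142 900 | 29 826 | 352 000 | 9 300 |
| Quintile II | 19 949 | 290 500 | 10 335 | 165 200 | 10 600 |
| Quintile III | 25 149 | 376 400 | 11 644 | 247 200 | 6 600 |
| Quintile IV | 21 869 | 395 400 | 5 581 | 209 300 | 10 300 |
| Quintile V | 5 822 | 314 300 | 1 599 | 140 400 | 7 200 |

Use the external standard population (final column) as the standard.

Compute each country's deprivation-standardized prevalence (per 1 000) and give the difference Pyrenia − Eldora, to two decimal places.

21.89

Deprivation-specific rates per 1 000 for Pyrenia: 130.112, 68.671, 66.815, 55.309, 18.524.
For Eldora: 84.733, 62.561, 47.104, 26.665, 11.389.
Standard total = 44 000; weights = 0.2114, 0.2409, 0.1500, 0.2341, 0.1636.
Pyrenia: 0.2114×130.112 + 0.2409×68.671 + 0.1500×66.815 + 0.2341×55.309 + 0.1636×18.524 = 70.0450 per 1 000.
Eldora: 0.2114×84.733 + 0.2409×62.561 + 0.1500×47.104 + 0.2341×26.665 + 0.1636×11.389 = 48.1521 per 1 000.
Difference = 70.0450 − 48.1521 = 21.8929.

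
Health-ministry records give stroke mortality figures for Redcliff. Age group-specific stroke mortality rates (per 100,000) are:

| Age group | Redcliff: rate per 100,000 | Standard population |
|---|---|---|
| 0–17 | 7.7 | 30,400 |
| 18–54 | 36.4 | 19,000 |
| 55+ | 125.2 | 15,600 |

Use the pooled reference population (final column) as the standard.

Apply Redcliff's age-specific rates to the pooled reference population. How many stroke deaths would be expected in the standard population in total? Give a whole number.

Expected stroke deaths = Σ (standard pop × age-specific rate ÷ 100,000)
= 30,400×7.7/100,000 + 19,000×36.4/100,000 + 15,600×125.2/100,000
= 2.34 + 6.92 + 19.53 = 28.79.

29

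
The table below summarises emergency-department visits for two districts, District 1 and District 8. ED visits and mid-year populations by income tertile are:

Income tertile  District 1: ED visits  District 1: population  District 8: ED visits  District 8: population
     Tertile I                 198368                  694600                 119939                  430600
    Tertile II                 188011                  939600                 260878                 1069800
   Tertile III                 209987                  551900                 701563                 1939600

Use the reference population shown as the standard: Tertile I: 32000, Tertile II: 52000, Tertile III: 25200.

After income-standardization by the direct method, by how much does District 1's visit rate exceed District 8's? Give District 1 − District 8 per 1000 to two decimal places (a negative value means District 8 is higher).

-14.44

Income-specific rates per 1000 for District 1: 285.586, 200.097, 380.480.
For District 8: 278.539, 243.857, 361.705.
Standard total = 109200; weights = 0.2930, 0.4762, 0.2308.
District 1: 0.2930×285.586 + 0.4762×200.097 + 0.2308×380.480 = 266.7755 per 1000.
District 8: 0.2930×278.539 + 0.4762×243.857 + 0.2308×361.705 = 281.2159 per 1000.
Difference = 266.7755 − 281.2159 = -14.4404.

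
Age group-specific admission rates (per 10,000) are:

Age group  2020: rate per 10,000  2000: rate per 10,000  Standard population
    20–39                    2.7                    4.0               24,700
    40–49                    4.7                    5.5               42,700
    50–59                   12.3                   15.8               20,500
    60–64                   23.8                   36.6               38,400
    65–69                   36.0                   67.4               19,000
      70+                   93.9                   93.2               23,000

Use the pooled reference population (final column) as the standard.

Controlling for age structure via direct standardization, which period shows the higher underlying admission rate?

Standard total = 168,300; weights = 0.1468, 0.2537, 0.1218, 0.2282, 0.1129, 0.1367.
2020: 0.1468×2.7 + 0.2537×4.7 + 0.1218×12.3 + 0.2282×23.8 + 0.1129×36.0 + 0.1367×93.9 = 25.4138 per 10,000.
2000: 0.1468×4.0 + 0.2537×5.5 + 0.1218×15.8 + 0.2282×36.6 + 0.1129×67.4 + 0.1367×93.2 = 32.6036 per 10,000.

2000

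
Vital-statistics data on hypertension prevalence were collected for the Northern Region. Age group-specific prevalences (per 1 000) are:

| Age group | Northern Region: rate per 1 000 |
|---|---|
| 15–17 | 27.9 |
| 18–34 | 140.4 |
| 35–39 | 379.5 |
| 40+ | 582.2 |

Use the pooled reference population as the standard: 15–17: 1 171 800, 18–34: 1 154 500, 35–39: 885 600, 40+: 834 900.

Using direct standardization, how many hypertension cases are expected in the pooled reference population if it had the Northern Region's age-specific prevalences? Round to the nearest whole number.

1016949

Expected hypertension cases = Σ (standard pop × age-specific rate ÷ 1 000)
= 1 171 800×27.9/1 000 + 1 154 500×140.4/1 000 + 885 600×379.5/1 000 + 834 900×582.2/1 000
= 32693.22 + 162091.80 + 336085.20 + 486078.78 = 1016949.00.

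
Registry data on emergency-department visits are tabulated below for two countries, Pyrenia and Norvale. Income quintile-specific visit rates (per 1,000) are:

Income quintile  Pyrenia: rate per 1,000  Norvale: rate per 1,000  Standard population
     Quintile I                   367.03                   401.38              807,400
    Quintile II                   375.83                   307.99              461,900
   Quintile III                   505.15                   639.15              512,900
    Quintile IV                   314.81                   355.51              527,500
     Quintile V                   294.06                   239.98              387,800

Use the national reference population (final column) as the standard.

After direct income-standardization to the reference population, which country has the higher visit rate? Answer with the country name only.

Norvale

Standard total = 2,697,500; weights = 0.2993, 0.1712, 0.1901, 0.1956, 0.1438.
Pyrenia: 0.2993×367.03 + 0.1712×375.83 + 0.1901×505.15 + 0.1956×314.81 + 0.1438×294.06 = 374.0968 per 1,000.
Norvale: 0.2993×401.38 + 0.1712×307.99 + 0.1901×639.15 + 0.1956×355.51 + 0.1438×239.98 = 398.4247 per 1,000.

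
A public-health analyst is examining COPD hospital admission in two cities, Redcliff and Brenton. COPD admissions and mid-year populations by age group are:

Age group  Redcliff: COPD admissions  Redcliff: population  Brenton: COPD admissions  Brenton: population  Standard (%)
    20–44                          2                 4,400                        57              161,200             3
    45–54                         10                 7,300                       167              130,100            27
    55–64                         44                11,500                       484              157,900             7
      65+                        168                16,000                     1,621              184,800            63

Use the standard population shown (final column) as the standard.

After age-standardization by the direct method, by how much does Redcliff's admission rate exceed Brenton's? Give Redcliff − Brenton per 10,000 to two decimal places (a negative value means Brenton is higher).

Age-specific rates per 10,000 for Redcliff: 4.55, 13.70, 38.26, 105.00.
For Brenton: 3.54, 12.84, 30.65, 87.72.
Standard weights: 0.03, 0.27, 0.07, 0.63.
Redcliff: 0.0300×4.55 + 0.2700×13.70 + 0.0700×38.26 + 0.6300×105.00 = 72.6633 per 10,000.
Brenton: 0.0300×3.54 + 0.2700×12.84 + 0.0700×30.65 + 0.6300×87.72 = 60.9789 per 10,000.
Difference = 72.6633 − 60.9789 = 11.6844.

11.68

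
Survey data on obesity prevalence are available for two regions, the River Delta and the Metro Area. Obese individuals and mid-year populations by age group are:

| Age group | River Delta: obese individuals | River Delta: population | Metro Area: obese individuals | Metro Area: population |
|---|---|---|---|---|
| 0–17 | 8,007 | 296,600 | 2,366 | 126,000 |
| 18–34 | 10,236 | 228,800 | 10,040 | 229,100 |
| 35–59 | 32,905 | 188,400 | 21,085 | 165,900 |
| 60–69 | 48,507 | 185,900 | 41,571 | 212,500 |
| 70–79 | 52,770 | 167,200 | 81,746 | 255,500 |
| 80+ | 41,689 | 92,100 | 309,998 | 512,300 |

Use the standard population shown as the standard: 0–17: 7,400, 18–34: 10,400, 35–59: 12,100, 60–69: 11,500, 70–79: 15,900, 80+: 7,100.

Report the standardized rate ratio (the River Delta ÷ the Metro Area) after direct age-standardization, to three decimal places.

1.018

Age-specific rates per 1,000 for the River Delta: 26.996, 44.738, 174.655, 260.931, 315.610, 452.649.
For the Metro Area: 18.778, 43.824, 127.095, 195.628, 319.945, 605.110.
Standard total = 64,400; weights = 0.1149, 0.1615, 0.1879, 0.1786, 0.2469, 0.1102.
The River Delta: 0.1149×26.996 + 0.1615×44.738 + 0.1879×174.655 + 0.1786×260.931 + 0.2469×315.610 + 0.1102×452.649 = 217.5634 per 1,000.
The Metro Area: 0.1149×18.778 + 0.1615×43.824 + 0.1879×127.095 + 0.1786×195.628 + 0.2469×319.945 + 0.1102×605.110 = 213.7532 per 1,000.
Ratio = 217.5634 ÷ 213.7532 = 1.01783.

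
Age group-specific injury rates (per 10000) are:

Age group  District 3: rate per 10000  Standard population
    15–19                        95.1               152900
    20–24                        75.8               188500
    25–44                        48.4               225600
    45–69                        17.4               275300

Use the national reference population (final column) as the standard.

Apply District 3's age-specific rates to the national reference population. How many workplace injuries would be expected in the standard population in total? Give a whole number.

Expected workplace injuries = Σ (standard pop × age-specific rate ÷ 10000)
= 152900×95.1/10000 + 188500×75.8/10000 + 225600×48.4/10000 + 275300×17.4/10000
= 1454.08 + 1428.83 + 1091.90 + 479.02 = 4453.84.

4454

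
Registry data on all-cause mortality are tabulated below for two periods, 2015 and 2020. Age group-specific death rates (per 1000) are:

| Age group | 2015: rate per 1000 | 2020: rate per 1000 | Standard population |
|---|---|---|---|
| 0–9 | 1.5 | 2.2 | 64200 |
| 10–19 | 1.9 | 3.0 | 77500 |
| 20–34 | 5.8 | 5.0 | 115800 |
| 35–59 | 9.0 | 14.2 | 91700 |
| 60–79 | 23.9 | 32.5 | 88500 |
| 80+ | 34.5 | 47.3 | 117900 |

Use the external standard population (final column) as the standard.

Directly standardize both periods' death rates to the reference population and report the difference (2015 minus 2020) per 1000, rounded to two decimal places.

Standard total = 555600; weights = 0.1156, 0.1395, 0.2084, 0.1650, 0.1593, 0.2122.
2015: 0.1156×1.5 + 0.1395×1.9 + 0.2084×5.8 + 0.1650×9.0 + 0.1593×23.9 + 0.2122×34.5 = 14.2606 per 1000.
2020: 0.1156×2.2 + 0.1395×3.0 + 0.2084×5.0 + 0.1650×14.2 + 0.1593×32.5 + 0.2122×47.3 = 19.2725 per 1000.
Difference = 14.2606 − 19.2725 = -5.0119.

-5.01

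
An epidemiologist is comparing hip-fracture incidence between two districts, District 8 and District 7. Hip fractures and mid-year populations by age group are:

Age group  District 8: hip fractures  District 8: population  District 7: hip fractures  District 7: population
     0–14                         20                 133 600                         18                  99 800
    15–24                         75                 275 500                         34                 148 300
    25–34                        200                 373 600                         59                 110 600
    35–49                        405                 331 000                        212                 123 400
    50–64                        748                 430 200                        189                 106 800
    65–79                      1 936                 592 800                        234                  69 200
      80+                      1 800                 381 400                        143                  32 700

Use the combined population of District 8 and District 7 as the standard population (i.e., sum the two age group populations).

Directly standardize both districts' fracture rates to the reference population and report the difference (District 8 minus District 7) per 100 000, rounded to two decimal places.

Age-specific rates per 100 000 for District 8: 14.97, 27.22, 53.53, 122.36, 173.87, 326.59, 471.95.
For District 7: 18.04, 22.93, 53.35, 171.80, 176.97, 338.15, 437.31.
Combined standard total = 3 208 900; weights = 0.0727, 0.1321, 0.1509, 0.1416, 0.1673, 0.2063, 0.1290.
District 8: 0.0727×14.97 + 0.1321×27.22 + 0.1509×53.53 + 0.1416×122.36 + 0.1673×173.87 + 0.2063×326.59 + 0.1290×471.95 = 187.4638 per 100 000.
District 7: 0.0727×18.04 + 0.1321×22.93 + 0.1509×53.35 + 0.1416×171.80 + 0.1673×176.97 + 0.2063×338.15 + 0.1290×437.31 = 192.5262 per 100 000.
Difference = 187.4638 − 192.5262 = -5.0623.

-5.06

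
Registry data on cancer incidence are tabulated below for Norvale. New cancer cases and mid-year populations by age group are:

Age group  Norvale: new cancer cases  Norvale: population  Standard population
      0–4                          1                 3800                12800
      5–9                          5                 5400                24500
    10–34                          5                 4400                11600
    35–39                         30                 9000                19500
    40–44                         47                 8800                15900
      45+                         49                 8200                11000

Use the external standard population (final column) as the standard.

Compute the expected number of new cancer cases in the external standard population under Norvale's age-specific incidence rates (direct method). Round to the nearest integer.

Age-specific rates per 100000 for Norvale: 26.32, 92.59, 113.64, 333.33, 534.09, 597.56.
Expected new cancer cases = Σ (standard pop × age-specific rate ÷ 100000)
= 12800×26.32/100000 + 24500×92.59/100000 + 11600×113.64/100000 + 19500×333.33/100000 + 15900×534.09/100000 + 11000×597.56/100000
= 3.37 + 22.69 + 13.18 + 65.00 + 84.92 + 65.73 = 254.89.

255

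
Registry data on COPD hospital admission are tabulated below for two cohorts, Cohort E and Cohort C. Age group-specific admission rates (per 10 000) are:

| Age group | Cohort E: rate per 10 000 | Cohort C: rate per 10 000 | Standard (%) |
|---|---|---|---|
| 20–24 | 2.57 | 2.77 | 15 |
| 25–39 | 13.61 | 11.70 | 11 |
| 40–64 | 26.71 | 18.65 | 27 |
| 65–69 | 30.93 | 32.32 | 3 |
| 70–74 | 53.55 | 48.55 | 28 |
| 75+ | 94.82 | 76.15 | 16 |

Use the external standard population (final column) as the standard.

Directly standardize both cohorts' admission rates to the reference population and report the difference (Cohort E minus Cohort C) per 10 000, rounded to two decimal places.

6.70

Standard weights: 0.15, 0.11, 0.27, 0.03, 0.28, 0.16.
Cohort E: 0.1500×2.57 + 0.1100×13.61 + 0.2700×26.71 + 0.0300×30.93 + 0.2800×53.55 + 0.1600×94.82 = 40.1874 per 10 000.
Cohort C: 0.1500×2.77 + 0.1100×11.70 + 0.2700×18.65 + 0.0300×32.32 + 0.2800×48.55 + 0.1600×76.15 = 33.4856 per 10 000.
Difference = 40.1874 − 33.4856 = 6.7018.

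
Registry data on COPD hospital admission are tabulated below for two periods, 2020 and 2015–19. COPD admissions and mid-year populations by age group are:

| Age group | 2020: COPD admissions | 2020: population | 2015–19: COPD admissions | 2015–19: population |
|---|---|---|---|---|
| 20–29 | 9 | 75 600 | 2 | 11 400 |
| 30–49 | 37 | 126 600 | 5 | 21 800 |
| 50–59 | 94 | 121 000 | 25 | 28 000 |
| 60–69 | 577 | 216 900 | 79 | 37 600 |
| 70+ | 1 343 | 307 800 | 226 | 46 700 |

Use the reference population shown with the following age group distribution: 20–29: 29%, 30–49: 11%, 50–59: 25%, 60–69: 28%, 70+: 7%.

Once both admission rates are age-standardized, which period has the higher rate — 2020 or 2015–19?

Age-specific rates per 10 000 for 2020: 1.19, 2.92, 7.77, 26.60, 43.63.
For 2015–19: 1.75, 2.29, 8.93, 21.01, 48.39.
Standard weights: 0.29, 0.11, 0.25, 0.28, 0.07.
2020: 0.2900×1.19 + 0.1100×2.92 + 0.2500×7.77 + 0.2800×26.60 + 0.0700×43.63 = 13.1117 per 10 000.
2015–19: 0.2900×1.75 + 0.1100×2.29 + 0.2500×8.93 + 0.2800×21.01 + 0.0700×48.39 = 12.2638 per 10 000.

2020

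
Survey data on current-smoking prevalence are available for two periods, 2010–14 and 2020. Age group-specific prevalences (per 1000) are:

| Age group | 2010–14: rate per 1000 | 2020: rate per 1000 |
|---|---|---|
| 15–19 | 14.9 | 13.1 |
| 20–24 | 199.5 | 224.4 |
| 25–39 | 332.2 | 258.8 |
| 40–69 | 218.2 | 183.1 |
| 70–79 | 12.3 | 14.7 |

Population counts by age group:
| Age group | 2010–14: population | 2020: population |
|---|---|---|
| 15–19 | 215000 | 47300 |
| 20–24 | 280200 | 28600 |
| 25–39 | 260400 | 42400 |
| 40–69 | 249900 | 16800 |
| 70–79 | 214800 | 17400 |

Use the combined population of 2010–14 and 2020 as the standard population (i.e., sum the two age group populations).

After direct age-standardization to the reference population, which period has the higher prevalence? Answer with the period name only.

2010–14

Combined standard total = 1372800; weights = 0.1911, 0.2249, 0.2206, 0.1943, 0.1691.
2010–14: 0.1911×14.9 + 0.2249×199.5 + 0.2206×332.2 + 0.1943×218.2 + 0.1691×12.3 = 165.4677 per 1000.
2020: 0.1911×13.1 + 0.2249×224.4 + 0.2206×258.8 + 0.1943×183.1 + 0.1691×14.7 = 148.1218 per 1000.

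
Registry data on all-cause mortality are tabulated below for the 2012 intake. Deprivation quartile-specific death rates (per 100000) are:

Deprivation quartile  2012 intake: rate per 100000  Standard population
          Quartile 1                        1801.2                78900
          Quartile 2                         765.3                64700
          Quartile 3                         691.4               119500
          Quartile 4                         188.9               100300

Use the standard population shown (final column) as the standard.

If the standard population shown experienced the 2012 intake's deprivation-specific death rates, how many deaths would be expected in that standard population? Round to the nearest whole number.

2932

Expected deaths = Σ (standard pop × deprivation-specific rate ÷ 100000)
= 78900×1801.2/100000 + 64700×765.3/100000 + 119500×691.4/100000 + 100300×188.9/100000
= 1421.15 + 495.15 + 826.22 + 189.47 = 2931.99.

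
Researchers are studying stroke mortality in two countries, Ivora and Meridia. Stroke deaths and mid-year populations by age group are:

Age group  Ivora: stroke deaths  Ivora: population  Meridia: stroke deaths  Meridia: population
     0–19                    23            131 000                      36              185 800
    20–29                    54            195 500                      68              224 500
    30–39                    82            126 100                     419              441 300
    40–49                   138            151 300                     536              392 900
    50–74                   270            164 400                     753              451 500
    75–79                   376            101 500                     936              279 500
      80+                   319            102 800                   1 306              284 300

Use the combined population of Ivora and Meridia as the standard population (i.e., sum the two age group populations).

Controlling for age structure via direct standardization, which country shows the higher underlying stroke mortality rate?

Age-specific rates per 100 000 for Ivora: 17.56, 27.62, 65.03, 91.21, 164.23, 370.44, 310.31.
For Meridia: 19.38, 30.29, 94.95, 136.42, 166.78, 334.88, 459.37.
Combined standard total = 3 232 400; weights = 0.0980, 0.1299, 0.1755, 0.1684, 0.1905, 0.1179, 0.1198.
Ivora: 0.0980×17.56 + 0.1299×27.62 + 0.1755×65.03 + 0.1684×91.21 + 0.1905×164.23 + 0.1179×370.44 + 0.1198×310.31 = 144.1987 per 100 000.
Meridia: 0.0980×19.38 + 0.1299×30.29 + 0.1755×94.95 + 0.1684×136.42 + 0.1905×166.78 + 0.1179×334.88 + 0.1198×459.37 = 171.7318 per 100 000.

Meridia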